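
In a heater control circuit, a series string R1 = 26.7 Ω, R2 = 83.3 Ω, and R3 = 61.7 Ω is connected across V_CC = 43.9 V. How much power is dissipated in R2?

P ≈ 5.45 W

Series current I = V_CC/ΣR = 43.9/171.7 = 0.2557 A.
V(R2) = I·R = 21.30 V; P = V·I = 21.30 × 0.2557 = 5.445 W.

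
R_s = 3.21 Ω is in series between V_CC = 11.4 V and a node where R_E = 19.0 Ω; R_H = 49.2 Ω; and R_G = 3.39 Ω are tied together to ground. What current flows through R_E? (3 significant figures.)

Combine the parallel branches: R_p = (1/19.0 + 1/49.2 + 1/3.39)⁻¹ = 2.718 Ω.
V_A = 11.4 × 2.718/5.928 = 5.227 V.
I(R_E) = V_A / R_E = 5.227/19.0 = 0.2751 A.

I ≈ 0.275 A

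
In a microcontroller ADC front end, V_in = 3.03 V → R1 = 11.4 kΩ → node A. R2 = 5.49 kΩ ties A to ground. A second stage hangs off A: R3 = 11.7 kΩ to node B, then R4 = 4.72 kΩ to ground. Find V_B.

V_B ≈ 0.231 V

Looking into the second stage from A: R3 + R4 = 16.42 kΩ appears in parallel with R2.
Effective lower resistance at A: R2 ‖ 16.42 = 4.114 kΩ.
First divider: V_A = V_in · 4.114/(11.4 + 4.114) = 0.8035 V.
Stage 2 is unloaded, so V_B = V_A · R4/(R3+R4) = 0.8035 × 4.72/16.42 = 0.2310 V.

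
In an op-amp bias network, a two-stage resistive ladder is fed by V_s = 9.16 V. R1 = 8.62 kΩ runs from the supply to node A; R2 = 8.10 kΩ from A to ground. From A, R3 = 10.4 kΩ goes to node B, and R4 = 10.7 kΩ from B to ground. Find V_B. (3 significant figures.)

Looking into the second stage from A: R3 + R4 = 21.10 kΩ appears in parallel with R2.
Effective lower resistance at A: R2 ‖ 21.10 = 5.853 kΩ.
First divider: V_A = V_s · 5.853/(8.62 + 5.853) = 3.704 V.
Stage 2 is unloaded, so V_B = V_A · R4/(R3+R4) = 3.704 × 10.7/21.10 = 1.879 V.

V_B ≈ 1.88 V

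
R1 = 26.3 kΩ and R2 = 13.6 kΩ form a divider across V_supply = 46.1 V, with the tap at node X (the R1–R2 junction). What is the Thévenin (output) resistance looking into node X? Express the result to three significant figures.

With V_supply suppressed (replaced by a short), R_th = R1 ‖ R2 = (26.30 × 13.6)/(26.30 + 13.6) = 8.964 kΩ.

R_th ≈ 8.96 kΩ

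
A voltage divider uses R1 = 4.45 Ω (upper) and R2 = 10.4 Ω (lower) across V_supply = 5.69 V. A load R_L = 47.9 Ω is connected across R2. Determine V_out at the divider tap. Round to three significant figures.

V_out ≈ 3.74 V

The load sits in parallel with R2, giving an effective lower resistance R2' = R2·R_L/(R2+R_L) = 8.545 Ω.
Voltage divider with the loaded lower leg: V_out = 5.69 × 8.545/(4.45 + 8.545) = 5.69 × 0.6576 = 3.741 V.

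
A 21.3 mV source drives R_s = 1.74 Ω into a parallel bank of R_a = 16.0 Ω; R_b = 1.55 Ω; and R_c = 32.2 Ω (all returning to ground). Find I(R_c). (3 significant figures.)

Combine the parallel branches: R_p = (1/16.0 + 1/1.55 + 1/32.2)⁻¹ = 1.354 Ω.
V_A by voltage divider: V_A = 21.3 × 1.354/(1.74 + 1.354) = 9.320 mV.
I(R_c) = V_A / R_c = 9.320/32.2 = 0.2894 mA.

I ≈ 0.289 mA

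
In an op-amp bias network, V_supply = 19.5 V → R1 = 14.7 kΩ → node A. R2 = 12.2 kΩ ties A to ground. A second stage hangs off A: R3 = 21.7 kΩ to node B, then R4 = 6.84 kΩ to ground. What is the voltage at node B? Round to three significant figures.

V_B ≈ 1.72 V

The second stage (R3 + R4 = 28.54 kΩ) loads node A in parallel with R2.
Effective lower resistance at A: R2 ‖ 28.54 = 8.547 kΩ.
So V_A = 19.5 × 0.3676 = 7.169 V.
Then the unloaded second divider: V_B = V_A × R4/(R3+R4) = 7.169 × 0.2397 = 1.718 V.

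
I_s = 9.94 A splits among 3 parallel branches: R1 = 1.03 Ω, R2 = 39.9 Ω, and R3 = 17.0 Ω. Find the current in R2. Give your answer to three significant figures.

I ≈ 0.236 A

ΣG = 1/1.03 + 1/39.9 + 1/17.0 = 1.055.
Current divider: I(R2) = I_s · G_k/ΣG = 9.94 × (0.02506/1.055) = 9.94 × 0.02376 = 0.2362 A.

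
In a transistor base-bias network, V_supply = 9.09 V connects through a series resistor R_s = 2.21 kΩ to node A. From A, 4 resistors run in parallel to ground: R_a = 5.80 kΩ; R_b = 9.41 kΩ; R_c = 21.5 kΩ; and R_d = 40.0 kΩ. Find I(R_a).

Combine the parallel branches: R_p = (1/5.80 + 1/9.41 + 1/21.5 + 1/40.0)⁻¹ = 2.856 kΩ.
V_A by voltage divider: V_A = 9.09 × 2.856/(2.21 + 2.856) = 5.124 V.
I(R_a) = V_A / R_a = 5.124/5.80 = 0.8835 mA.

I ≈ 0.883 mA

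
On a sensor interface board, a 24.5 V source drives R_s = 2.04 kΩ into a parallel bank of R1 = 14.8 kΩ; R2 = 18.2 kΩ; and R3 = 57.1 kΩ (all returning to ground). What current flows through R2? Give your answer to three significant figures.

I ≈ 1.05 mA

Parallel bank: R_p = 1/(1/14.8 + 1/18.2 + 1/57.1) = 7.142 kΩ.
V_A by voltage divider: V_A = 24.5 × 7.142/(2.04 + 7.142) = 19.06 V.
I(R2) = V_A / R2 = 19.06/18.2 = 1.047 mA.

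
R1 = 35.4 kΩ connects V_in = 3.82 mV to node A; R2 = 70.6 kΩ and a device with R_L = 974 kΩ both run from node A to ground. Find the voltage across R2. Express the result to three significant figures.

V_out ≈ 2.48 mV

R2 ‖ R_L = (70.6 × 974)/(70.6 + 974) = 65.83 kΩ.
Now apply the divider: V_out = 3.82 × 0.6503 = 2.484 mV.
(Unloaded it would be 2.54 mV; the load pulls it down.)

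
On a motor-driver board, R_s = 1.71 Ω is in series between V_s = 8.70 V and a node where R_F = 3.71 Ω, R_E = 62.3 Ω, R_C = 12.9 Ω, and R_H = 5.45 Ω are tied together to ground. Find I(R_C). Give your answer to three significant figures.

I ≈ 0.349 A

Equivalent of the parallel group: R_p = 1.829 Ω.
V_A = 8.70 × 1.829/3.539 = 4.497 V.
Branch current I = V_A/R_C = 4.497/12.9 = 0.3486 A.
(Equivalently: I_total = 2.458 A, then current-divider fraction G_k/ΣG = 0.1418.)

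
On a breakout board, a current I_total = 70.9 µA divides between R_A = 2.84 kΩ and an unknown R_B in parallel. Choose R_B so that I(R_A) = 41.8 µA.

The fraction through R_A equals R_B/(R_A+R_B).
With f = 0.5896, R_B = R_A · f/(1−f) = 2.84 × 1.436 = 4.079 kΩ.

R_B ≈ 4.08 kΩ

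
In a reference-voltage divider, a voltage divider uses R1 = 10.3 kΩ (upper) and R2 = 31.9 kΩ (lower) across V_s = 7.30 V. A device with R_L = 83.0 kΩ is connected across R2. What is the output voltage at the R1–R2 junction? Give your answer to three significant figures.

R2 ‖ R_L = (31.9 × 83.0)/(31.9 + 83.0) = 23.04 kΩ.
Then V_out = V_s · R2'/(R1 + R2') = 7.30 × 23.04/33.34 = 5.045 V.
(Unloaded it would be 5.52 V; the load pulls it down.)

V_out ≈ 5.04 V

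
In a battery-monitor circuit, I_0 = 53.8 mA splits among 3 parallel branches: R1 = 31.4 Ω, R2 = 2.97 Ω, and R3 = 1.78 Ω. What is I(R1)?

Total conductance ΣG = 1/31.4 + 1/2.97 + 1/1.78 = 0.9303 (units of 1/Ω).
R1 takes the fraction G_k/ΣG = 0.03185/0.9303 = 0.03423, so I = 53.8 × 0.03423 = 1.842 mA.

I ≈ 1.84 mA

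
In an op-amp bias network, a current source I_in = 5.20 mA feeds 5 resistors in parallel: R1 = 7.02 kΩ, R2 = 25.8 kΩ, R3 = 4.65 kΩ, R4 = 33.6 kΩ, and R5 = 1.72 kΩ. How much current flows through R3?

I ≈ 1.11 mA

ΣG = 1/7.02 + 1/25.8 + 1/4.65 + 1/33.6 + 1/1.72 = 1.007.
Current divider: I(R3) = I_in · G_k/ΣG = 5.20 × (0.2151/1.007) = 5.20 × 0.2135 = 1.110 mA.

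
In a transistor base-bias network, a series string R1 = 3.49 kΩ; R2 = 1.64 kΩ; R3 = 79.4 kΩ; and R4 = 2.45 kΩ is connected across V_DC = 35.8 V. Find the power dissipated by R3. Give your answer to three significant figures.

ΣR = 86.98 kΩ → I = 35.8/86.98 = 0.4116 mA.
P = I²R = 0.1694 × 79.4 = 13.45 mW.

P ≈ 13.5 mW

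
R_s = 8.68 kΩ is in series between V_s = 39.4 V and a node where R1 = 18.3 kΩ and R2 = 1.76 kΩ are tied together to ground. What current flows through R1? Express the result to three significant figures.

I ≈ 0.336 mA

Parallel bank: R_p = 1/(1/18.3 + 1/1.76) = 1.606 kΩ.
V_A by voltage divider: V_A = 39.4 × 1.606/(8.68 + 1.606) = 6.150 V.
I(R1) = V_A / R1 = 6.150/18.3 = 0.3361 mA.
(Check via current divider: I_total = 3.831 mA; share G_k/ΣG = 0.08774 → same result.)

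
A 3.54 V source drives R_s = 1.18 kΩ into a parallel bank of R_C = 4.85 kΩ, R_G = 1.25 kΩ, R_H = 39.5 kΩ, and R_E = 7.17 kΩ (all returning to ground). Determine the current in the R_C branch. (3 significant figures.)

I ≈ 0.306 mA

Parallel bank: R_p = 1/(1/4.85 + 1/1.25 + 1/39.5 + 1/7.17) = 0.8540 kΩ.
Node voltage V_A = V_s · R_p/(R_s + R_p) = 3.54 × 0.4199 = 1.486 V.
Branch current I = V_A/R_C = 1.486/4.85 = 0.3065 mA.
(Check via current divider: I_total = 1.740 mA; share G_k/ΣG = 0.1761 → same result.)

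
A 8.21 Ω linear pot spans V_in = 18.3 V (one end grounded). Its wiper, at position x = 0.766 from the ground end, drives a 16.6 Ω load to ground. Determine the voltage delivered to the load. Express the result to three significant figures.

V_out ≈ 12.9 V

Lower segment x·R_p = 6.289 Ω; upper segment (1−x)·R_p = 1.921 Ω.
(x·R_p) ‖ R_L = 4.561 Ω.
V_out = 18.3 × 4.561/(1.921 + 4.561) = 12.88 V.
(Unloaded: V_out = x·V_in = 14.0 V.)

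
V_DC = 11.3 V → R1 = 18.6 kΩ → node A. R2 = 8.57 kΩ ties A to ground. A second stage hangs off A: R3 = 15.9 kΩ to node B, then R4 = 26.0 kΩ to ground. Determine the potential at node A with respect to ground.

V_A ≈ 3.13 V

Looking into the second stage from A: R3 + R4 = 41.90 kΩ appears in parallel with R2.
Effective lower resistance at A: R2 ‖ 41.90 = 7.115 kΩ.
First divider: V_A = V_DC · 7.115/(18.6 + 7.115) = 3.126 V.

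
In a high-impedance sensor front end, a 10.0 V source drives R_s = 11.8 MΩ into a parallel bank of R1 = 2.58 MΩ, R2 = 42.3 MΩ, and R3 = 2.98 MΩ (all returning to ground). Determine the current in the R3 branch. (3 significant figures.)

Parallel bank: R_p = 1/(1/2.58 + 1/42.3 + 1/2.98) = 1.339 MΩ.
Node voltage V_A = V_in · R_p/(R_s + R_p) = 10.0 × 0.1019 = 1.019 V.
I(R3) = V_A / R3 = 1.019/2.98 = 0.3420 µA.

I ≈ 0.342 µA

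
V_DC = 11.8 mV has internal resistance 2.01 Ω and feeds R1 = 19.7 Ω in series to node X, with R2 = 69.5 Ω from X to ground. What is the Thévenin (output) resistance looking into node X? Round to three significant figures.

R_th ≈ 16.5 Ω

R1' = 2.01 + 19.7 = 21.71 Ω (source resistance + R1).
Zeroing V_DC shorts the top of R1' to ground, so R_th = R1' ‖ R2 = 16.54 Ω.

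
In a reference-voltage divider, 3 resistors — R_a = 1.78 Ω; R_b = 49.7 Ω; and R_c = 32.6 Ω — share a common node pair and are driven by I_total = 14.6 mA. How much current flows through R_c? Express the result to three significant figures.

Conductances: ΣG = 1/1.78 + 1/49.7 + 1/32.6 = 0.6126 (1/Ω).
By the current-divider rule, I = I_total · G_k/ΣG = 14.6 × 0.05007 = 0.7311 mA.

I ≈ 0.731 mA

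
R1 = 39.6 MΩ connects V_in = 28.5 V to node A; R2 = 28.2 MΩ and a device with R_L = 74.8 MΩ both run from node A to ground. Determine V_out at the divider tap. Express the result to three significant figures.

V_out ≈ 9.71 V

First combine the lower leg with the load: R2 ‖ R_L = 20.48 MΩ.
Voltage divider with the loaded lower leg: V_out = 28.5 × 20.48/(39.6 + 20.48) = 28.5 × 0.3409 = 9.715 V.
(Unloaded it would be 11.9 V; the load pulls it down.)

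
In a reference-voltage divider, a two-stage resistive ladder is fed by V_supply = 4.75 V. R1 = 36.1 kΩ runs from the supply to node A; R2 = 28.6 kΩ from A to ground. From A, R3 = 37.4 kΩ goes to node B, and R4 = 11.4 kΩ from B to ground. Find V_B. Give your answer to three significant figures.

V_B ≈ 0.370 V

The second stage (R3 + R4 = 48.80 kΩ) loads node A in parallel with R2.
Effective lower resistance at A: R2 ‖ 48.80 = 18.03 kΩ.
So V_A = 4.75 × 0.3331 = 1.582 V.
Then the unloaded second divider: V_B = V_A × R4/(R3+R4) = 1.582 × 0.2336 = 0.3696 V.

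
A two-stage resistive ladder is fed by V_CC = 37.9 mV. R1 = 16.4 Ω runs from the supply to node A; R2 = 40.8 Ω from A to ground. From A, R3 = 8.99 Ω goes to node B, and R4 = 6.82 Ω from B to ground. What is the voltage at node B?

V_B ≈ 6.70 mV

The second stage (R3 + R4 = 15.81 Ω) loads node A in parallel with R2.
Effective lower resistance at A: R2 ‖ 15.81 = 11.39 Ω.
V_A = 37.9 × 11.39/(16.4 + 11.39) = 15.54 mV.
Stage 2 is unloaded, so V_B = V_A · R4/(R3+R4) = 15.54 × 6.82/15.81 = 6.702 mV.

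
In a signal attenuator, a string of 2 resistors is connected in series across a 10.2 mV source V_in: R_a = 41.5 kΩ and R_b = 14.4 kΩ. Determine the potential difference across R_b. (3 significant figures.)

V ≈ 2.63 mV

ΣR = 41.5 + 14.4 = 55.90 kΩ.
V = V_in · R/ΣR = 10.2 × 0.2576 = 2.628 mV.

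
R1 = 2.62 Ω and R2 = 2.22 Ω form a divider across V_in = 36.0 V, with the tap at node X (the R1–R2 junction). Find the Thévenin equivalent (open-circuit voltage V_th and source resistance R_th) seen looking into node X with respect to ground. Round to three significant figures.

V_th ≈ 16.5 V, R_th ≈ 1.20 Ω

Open-circuit (no load on X): V_th = V_in · R2/(R1 + R2) = 36.0 × 2.22/(2.620 + 2.22) = 16.51 V.
With V_in suppressed (replaced by a short), R_th = R1 ‖ R2 = (2.620 × 2.22)/(2.620 + 2.22) = 1.202 Ω.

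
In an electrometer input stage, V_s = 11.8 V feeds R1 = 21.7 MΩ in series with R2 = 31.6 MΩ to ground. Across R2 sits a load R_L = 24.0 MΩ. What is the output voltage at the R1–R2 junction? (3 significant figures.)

V_out ≈ 4.55 V

The load sits in parallel with R2, giving an effective lower resistance R2' = R2·R_L/(R2+R_L) = 13.64 MΩ.
Now apply the divider: V_out = 11.8 × 0.3860 = 4.554 V.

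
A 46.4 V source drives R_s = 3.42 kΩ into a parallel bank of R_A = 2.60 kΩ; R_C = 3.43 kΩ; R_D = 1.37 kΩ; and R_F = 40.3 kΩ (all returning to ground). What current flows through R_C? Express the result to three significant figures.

I ≈ 2.30 mA

Combine the parallel branches: R_p = (1/2.60 + 1/3.43 + 1/1.37 + 1/40.3)⁻¹ = 0.6989 kΩ.
Node voltage V_A = V_in · R_p/(R_s + R_p) = 46.4 × 0.1697 = 7.873 V.
I(R_C) = V_A / R_C = 7.873/3.43 = 2.295 mA.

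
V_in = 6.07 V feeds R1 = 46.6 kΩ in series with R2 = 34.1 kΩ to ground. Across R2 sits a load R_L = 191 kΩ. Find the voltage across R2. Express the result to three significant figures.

First combine the lower leg with the load: R2 ‖ R_L = 28.93 kΩ.
Then V_out = V_in · R2'/(R1 + R2') = 6.07 × 28.93/75.53 = 2.325 V.

V_out ≈ 2.33 V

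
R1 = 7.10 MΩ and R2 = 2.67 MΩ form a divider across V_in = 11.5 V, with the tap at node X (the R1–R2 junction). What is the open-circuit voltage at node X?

Open-circuit (no load on X): V_th = V_in · R2/(R1 + R2) = 11.5 × 2.67/(7.100 + 2.67) = 3.143 V.

V_th ≈ 3.14 V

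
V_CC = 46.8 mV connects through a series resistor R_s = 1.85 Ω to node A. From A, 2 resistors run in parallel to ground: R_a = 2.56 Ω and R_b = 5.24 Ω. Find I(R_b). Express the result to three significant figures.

I ≈ 4.30 mA

Parallel bank: R_p = 1/(1/2.56 + 1/5.24) = 1.720 Ω.
V_A by voltage divider: V_A = 46.8 × 1.720/(1.85 + 1.720) = 22.55 mV.
Branch current I = V_A/R_b = 22.55/5.24 = 4.303 mA.
(Equivalently: I_total = 13.11 mA, then current-divider fraction G_k/ΣG = 0.3282.)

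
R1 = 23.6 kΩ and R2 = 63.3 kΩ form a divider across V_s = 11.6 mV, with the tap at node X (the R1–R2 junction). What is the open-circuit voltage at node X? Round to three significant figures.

V_th is the unloaded tap voltage: V_s · R2/(R1+R2) = 11.6 × 0.7284 = 8.450 mV.

V_th ≈ 8.45 mV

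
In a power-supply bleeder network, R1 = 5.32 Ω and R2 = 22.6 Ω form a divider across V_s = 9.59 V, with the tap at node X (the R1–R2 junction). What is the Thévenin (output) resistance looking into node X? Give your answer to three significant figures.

R_th ≈ 4.31 Ω

With V_s suppressed (replaced by a short), R_th = R1 ‖ R2 = (5.320 × 22.6)/(5.320 + 22.6) = 4.306 Ω.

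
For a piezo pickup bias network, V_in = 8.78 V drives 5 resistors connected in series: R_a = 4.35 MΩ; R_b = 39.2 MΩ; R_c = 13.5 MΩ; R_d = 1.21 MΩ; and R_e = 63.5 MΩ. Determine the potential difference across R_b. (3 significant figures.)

V ≈ 2.83 V

ΣR = 4.35 + 39.2 + 13.5 + 1.21 + 63.5 = 121.8 MΩ.
V = V_in · R/ΣR = 8.78 × 0.3219 = 2.827 V.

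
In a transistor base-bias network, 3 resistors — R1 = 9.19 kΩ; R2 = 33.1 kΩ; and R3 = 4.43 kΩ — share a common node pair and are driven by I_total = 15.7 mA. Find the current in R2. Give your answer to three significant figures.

Total conductance ΣG = 1/9.19 + 1/33.1 + 1/4.43 = 0.3648 (units of 1/kΩ).
R2 takes the fraction G_k/ΣG = 0.03021/0.3648 = 0.08283, so I = 15.7 × 0.08283 = 1.300 mA.

I ≈ 1.30 mA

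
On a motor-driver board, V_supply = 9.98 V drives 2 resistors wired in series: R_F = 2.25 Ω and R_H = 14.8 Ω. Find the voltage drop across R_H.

ΣR = 2.25 + 14.8 = 17.05 Ω.
By the voltage-divider rule, V = 9.98 × 14.80/17.05 = 8.663 V.

V ≈ 8.66 V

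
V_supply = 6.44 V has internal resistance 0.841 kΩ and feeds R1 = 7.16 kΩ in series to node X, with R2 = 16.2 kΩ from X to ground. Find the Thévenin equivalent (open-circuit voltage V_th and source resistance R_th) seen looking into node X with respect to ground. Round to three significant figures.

R1' = 0.841 + 7.16 = 8.001 kΩ (source resistance + R1).
With X open, the divider is unloaded: V_th = 6.44 × 16.2/24.20 = 4.311 V.
Zeroing V_supply shorts the top of R1' to ground, so R_th = R1' ‖ R2 = 5.356 kΩ.

V_th ≈ 4.31 V, R_th ≈ 5.36 kΩ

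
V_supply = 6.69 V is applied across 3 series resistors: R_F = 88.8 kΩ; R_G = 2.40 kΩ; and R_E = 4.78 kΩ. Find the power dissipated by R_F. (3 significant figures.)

P ≈ 0.431 mW

The common current is I = 6.69/95.98 = 0.06970 mA.
P(R_F) = I²·R_F = (0.06970)² × 88.8 = 0.4314 mW.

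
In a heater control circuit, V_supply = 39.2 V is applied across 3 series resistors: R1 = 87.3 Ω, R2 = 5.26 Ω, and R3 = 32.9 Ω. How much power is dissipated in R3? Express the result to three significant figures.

ΣR = 125.5 Ω → I = 39.2/125.5 = 0.3125 A.
P = I²R = 0.09763 × 32.9 = 3.212 W.

P ≈ 3.21 W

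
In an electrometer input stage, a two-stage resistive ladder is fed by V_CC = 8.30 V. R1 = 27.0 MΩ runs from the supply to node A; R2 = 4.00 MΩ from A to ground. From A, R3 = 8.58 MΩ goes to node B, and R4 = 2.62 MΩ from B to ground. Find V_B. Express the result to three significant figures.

Node A sees R2 in parallel with the series input of stage 2, R3 + R4 = 11.20 MΩ.
Effective lower resistance at A: R2 ‖ 11.20 = 2.947 MΩ.
First divider: V_A = V_CC · 2.947/(27.0 + 2.947) = 0.8169 V.
Then the unloaded second divider: V_B = V_A × R4/(R3+R4) = 0.8169 × 0.2339 = 0.1911 V.

V_B ≈ 0.191 V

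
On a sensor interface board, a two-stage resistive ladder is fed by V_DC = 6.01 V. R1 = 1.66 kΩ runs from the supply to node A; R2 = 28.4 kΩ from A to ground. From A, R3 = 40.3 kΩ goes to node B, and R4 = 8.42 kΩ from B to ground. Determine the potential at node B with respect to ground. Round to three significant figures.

V_B ≈ 0.951 V

Looking into the second stage from A: R3 + R4 = 48.72 kΩ appears in parallel with R2.
Effective lower resistance at A: R2 ‖ 48.72 = 17.94 kΩ.
So V_A = 6.01 × 0.9153 = 5.501 V.
V_B = V_A × 0.1728 = 0.9507 V.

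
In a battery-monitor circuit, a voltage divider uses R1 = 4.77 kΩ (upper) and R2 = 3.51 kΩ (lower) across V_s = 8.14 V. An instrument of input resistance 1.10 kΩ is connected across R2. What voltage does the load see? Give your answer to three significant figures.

V_out ≈ 1.22 V

R2 ‖ R_L = (3.51 × 1.10)/(3.51 + 1.10) = 0.8375 kΩ.
Voltage divider with the loaded lower leg: V_out = 8.14 × 0.8375/(4.77 + 0.8375) = 8.14 × 0.1494 = 1.216 V.
(Unloaded it would be 3.45 V; the load pulls it down.)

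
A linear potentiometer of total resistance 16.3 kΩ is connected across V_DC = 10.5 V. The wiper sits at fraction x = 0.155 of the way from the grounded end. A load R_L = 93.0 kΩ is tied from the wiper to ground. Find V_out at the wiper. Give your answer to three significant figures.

The pot divides into 13.77 kΩ above the wiper and 2.526 kΩ below.
(x·R_p) ‖ R_L = 2.460 kΩ.
Then V_out = V_DC · 2.460/(13.77 + 2.460) = 1.591 V.
(Unloaded: V_out = x·V_DC = 1.63 V.)

V_out ≈ 1.59 V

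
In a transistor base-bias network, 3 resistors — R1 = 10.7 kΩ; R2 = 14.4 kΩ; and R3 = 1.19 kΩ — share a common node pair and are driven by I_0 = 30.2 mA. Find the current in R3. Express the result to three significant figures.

Total conductance ΣG = 1/10.7 + 1/14.4 + 1/1.19 = 1.003 (units of 1/kΩ).
By the current-divider rule, I = I_0 · G_k/ΣG = 30.2 × 0.8376 = 25.30 mA.

I ≈ 25.3 mA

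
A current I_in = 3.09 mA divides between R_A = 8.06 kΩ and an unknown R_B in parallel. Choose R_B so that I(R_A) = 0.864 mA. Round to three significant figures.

The fraction through R_A equals R_B/(R_A+R_B).
With f = 0.2796, R_B = R_A · f/(1−f) = 8.06 × 0.3881 = 3.128 kΩ.

R_B ≈ 3.13 kΩ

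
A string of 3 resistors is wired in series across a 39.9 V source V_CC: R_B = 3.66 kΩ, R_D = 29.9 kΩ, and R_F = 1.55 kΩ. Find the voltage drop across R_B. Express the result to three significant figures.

Total series resistance ΣR = 3.66 + 29.9 + 1.55 = 35.11 kΩ.
Voltage divider: V = V_CC · (3.660 / 35.11) = 39.9 × 0.1042 = 4.159 V.

V ≈ 4.16 V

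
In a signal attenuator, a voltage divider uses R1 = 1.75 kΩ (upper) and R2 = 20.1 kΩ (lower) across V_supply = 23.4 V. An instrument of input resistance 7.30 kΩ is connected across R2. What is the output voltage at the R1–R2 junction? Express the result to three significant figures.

R2 ‖ R_L = (20.1 × 7.30)/(20.1 + 7.30) = 5.355 kΩ.
Then V_out = V_supply · R2'/(R1 + R2') = 23.4 × 5.355/7.105 = 17.64 V.

V_out ≈ 17.6 V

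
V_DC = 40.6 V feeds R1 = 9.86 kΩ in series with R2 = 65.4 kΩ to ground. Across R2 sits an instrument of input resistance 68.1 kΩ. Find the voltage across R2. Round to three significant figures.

V_out ≈ 31.3 V

The load sits in parallel with R2, giving an effective lower resistance R2' = R2·R_L/(R2+R_L) = 33.36 kΩ.
Voltage divider with the loaded lower leg: V_out = 40.6 × 33.36/(9.86 + 33.36) = 40.6 × 0.7719 = 31.34 V.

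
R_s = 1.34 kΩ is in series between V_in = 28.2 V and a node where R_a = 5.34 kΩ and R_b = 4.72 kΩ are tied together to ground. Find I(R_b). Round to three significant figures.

I ≈ 3.89 mA

Parallel bank: R_p = 1/(1/5.34 + 1/4.72) = 2.505 kΩ.
V_A = 28.2 × 2.505/3.845 = 18.37 V.
Branch current I = V_A/R_b = 18.37/4.72 = 3.893 mA.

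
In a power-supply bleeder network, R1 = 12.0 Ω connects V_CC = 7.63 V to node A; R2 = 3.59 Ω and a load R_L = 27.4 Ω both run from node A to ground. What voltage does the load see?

V_out ≈ 1.60 V

The load sits in parallel with R2, giving an effective lower resistance R2' = R2·R_L/(R2+R_L) = 3.174 Ω.
Now apply the divider: V_out = 7.63 × 0.2092 = 1.596 V.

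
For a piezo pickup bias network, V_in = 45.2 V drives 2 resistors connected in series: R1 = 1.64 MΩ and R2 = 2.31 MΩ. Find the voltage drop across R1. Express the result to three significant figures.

V ≈ 18.8 V

ΣR = 1.64 + 2.31 = 3.950 MΩ.
V = V_in · R/ΣR = 45.2 × 0.4152 = 18.77 V.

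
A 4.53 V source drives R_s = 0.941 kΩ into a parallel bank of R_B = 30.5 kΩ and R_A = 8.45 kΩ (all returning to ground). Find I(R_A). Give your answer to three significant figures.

I ≈ 0.469 mA

Equivalent of the parallel group: R_p = 6.617 kΩ.
V_A = 4.53 × 6.617/7.558 = 3.966 V.
Branch current I = V_A/R_A = 3.966/8.45 = 0.4693 mA.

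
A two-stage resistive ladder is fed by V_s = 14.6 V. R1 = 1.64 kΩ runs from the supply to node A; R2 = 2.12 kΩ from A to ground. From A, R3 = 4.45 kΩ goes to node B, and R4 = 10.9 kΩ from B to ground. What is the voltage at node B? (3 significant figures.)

Looking into the second stage from A: R3 + R4 = 15.35 kΩ appears in parallel with R2.
R2 ‖ (R3+R4) = 1.863 kΩ.
V_A = 14.6 × 1.863/(1.64 + 1.863) = 7.764 V.
Stage 2 is unloaded, so V_B = V_A · R4/(R3+R4) = 7.764 × 10.9/15.35 = 5.513 V.

V_B ≈ 5.51 V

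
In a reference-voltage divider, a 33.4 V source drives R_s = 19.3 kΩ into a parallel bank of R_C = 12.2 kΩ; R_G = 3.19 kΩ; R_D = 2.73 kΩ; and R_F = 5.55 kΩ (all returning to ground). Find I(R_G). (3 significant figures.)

I ≈ 0.546 mA

Parallel bank: R_p = 1/(1/12.2 + 1/3.19 + 1/2.73 + 1/5.55) = 1.062 kΩ.
V_A = 33.4 × 1.062/20.36 = 1.741 V.
I(R_G) = V_A / R_G = 1.741/3.19 = 0.5459 mA.
(Check via current divider: I_total = 1.640 mA; share G_k/ΣG = 0.3328 → same result.)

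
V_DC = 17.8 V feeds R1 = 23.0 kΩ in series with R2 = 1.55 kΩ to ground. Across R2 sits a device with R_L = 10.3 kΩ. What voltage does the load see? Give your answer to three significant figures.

The load sits in parallel with R2, giving an effective lower resistance R2' = R2·R_L/(R2+R_L) = 1.347 kΩ.
Now apply the divider: V_out = 17.8 × 0.05534 = 0.9850 V.

V_out ≈ 0.985 V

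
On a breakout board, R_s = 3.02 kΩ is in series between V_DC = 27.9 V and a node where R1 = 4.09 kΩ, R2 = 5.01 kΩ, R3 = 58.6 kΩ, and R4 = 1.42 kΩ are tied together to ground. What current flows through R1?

Equivalent of the parallel group: R_p = 0.8581 kΩ.
V_A by voltage divider: V_A = 27.9 × 0.8581/(3.02 + 0.8581) = 6.173 V.
Branch current I = V_A/R1 = 6.173/4.09 = 1.509 mA.
(Equivalently: I_total = 7.194 mA, then current-divider fraction G_k/ΣG = 0.2098.)

I ≈ 1.51 mA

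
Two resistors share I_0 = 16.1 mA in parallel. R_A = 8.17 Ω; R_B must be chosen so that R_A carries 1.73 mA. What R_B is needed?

In a two-way split, I_A/I_0 = R_B/(R_A + R_B).
1.73/16.1 = R_B/(R_A + R_B) → R_B = R_A · (0.1075)/(1 − 0.1075) = 8.17 × 0.1204 = 0.9836 Ω.

R_B ≈ 0.984 Ω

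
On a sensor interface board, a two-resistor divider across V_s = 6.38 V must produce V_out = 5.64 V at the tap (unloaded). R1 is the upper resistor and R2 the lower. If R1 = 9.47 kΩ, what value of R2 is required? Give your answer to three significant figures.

The divider ratio is R2/(R1+R2) = 5.64/6.38 = 0.8840.
R2 = R1 · 0.8840/(1 − 0.8840) = 72.18 kΩ.

R2 ≈ 72.2 kΩ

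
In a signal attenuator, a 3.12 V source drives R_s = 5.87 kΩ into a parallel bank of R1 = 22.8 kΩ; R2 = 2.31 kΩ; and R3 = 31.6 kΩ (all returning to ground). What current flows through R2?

I ≈ 0.339 mA

Parallel bank: R_p = 1/(1/22.8 + 1/2.31 + 1/31.6) = 1.967 kΩ.
Node voltage V_A = V_s · R_p/(R_s + R_p) = 3.12 × 0.2510 = 0.7831 V.
Branch current I = V_A/R2 = 0.7831/2.31 = 0.3390 mA.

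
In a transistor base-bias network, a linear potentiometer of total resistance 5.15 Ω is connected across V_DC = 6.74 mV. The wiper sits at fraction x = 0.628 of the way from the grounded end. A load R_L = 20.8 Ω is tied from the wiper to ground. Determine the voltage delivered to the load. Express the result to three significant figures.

V_out ≈ 4.00 mV

Split the track: R_lower = x·R_p = 3.234 Ω, R_upper = (1−x)·R_p = 1.916 Ω.
R_L loads the lower segment: effective lower R = 2.799 Ω.
Then V_out = V_DC · 2.799/(1.916 + 2.799) = 4.001 mV.
(Unloaded: V_out = x·V_DC = 4.23 mV.)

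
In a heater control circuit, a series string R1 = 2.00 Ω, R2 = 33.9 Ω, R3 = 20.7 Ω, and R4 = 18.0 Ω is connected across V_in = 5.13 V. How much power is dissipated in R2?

P ≈ 0.160 W

The common current is I = 5.13/74.60 = 0.06877 A.
P = I²R = 0.004729 × 33.9 = 0.1603 W.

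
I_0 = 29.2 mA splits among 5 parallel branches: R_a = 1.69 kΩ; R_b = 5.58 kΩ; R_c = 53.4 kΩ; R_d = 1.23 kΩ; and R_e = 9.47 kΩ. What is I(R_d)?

Total conductance ΣG = 1/1.69 + 1/5.58 + 1/53.4 + 1/1.23 + 1/9.47 = 1.708 (units of 1/kΩ).
Current divider: I(R_d) = I_0 · G_k/ΣG = 29.2 × (0.8130/1.708) = 29.2 × 0.4759 = 13.90 mA.

I ≈ 13.9 mA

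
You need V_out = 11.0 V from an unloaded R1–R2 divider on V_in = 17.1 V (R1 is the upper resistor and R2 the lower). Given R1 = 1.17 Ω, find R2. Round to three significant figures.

R2 ≈ 2.11 Ω

Required fraction k = V_out/V_in = 0.6433.
R2 = R1 · 0.6433/(1 − 0.6433) = 2.110 Ω.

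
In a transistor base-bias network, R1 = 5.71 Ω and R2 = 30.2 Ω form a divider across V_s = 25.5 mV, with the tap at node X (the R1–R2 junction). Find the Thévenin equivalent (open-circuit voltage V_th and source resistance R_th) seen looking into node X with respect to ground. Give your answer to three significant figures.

V_th ≈ 21.4 mV, R_th ≈ 4.80 Ω

Open-circuit (no load on X): V_th = V_s · R2/(R1 + R2) = 25.5 × 30.2/(5.710 + 30.2) = 21.45 mV.
Looking into X with the source shorted: R_th = R1·R2/(R1+R2) = 5.710 × 30.2/35.91 = 4.802 Ω.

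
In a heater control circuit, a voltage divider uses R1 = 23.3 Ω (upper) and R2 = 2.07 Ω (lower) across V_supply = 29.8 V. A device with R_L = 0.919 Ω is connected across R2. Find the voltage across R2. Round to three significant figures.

R2 ‖ R_L = (2.07 × 0.919)/(2.07 + 0.919) = 0.6364 Ω.
Now apply the divider: V_out = 29.8 × 0.02659 = 0.7923 V.

V_out ≈ 0.792 V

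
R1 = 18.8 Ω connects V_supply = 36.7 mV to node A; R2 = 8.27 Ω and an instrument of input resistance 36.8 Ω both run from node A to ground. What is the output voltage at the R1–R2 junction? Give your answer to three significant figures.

The load sits in parallel with R2, giving an effective lower resistance R2' = R2·R_L/(R2+R_L) = 6.753 Ω.
Now apply the divider: V_out = 36.7 × 0.2643 = 9.698 mV.
(Unloaded it would be 11.2 mV; the load pulls it down.)

V_out ≈ 9.70 mV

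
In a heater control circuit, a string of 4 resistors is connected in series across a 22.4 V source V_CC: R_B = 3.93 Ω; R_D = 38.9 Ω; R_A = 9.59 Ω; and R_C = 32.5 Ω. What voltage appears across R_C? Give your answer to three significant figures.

ΣR = 3.93 + 38.9 + 9.59 + 32.5 = 84.92 Ω.
Voltage divider: V = V_CC · (32.50 / 84.92) = 22.4 × 0.3827 = 8.573 V.

V ≈ 8.57 V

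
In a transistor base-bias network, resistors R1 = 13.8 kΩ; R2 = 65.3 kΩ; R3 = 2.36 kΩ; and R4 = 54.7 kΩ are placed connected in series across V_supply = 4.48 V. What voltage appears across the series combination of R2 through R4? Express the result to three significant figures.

Total series resistance ΣR = 13.8 + 65.3 + 2.36 + 54.7 = 136.2 kΩ.
R_{R2..R4} = 65.3 + 2.36 + 54.7 = 122.4 kΩ.
By the voltage-divider rule, V = 4.48 × 122.4/136.2 = 4.026 V.

V ≈ 4.03 V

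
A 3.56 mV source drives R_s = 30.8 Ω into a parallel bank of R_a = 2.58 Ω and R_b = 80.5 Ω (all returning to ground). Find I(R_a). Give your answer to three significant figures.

Parallel bank: R_p = 1/(1/2.58 + 1/80.5) = 2.500 Ω.
V_A = 3.56 × 2.500/33.30 = 0.2673 mV.
Branch current I = V_A/R_a = 0.2673/2.58 = 0.1036 mA.
(Equivalently: I_total = 0.1069 mA, then current-divider fraction G_k/ΣG = 0.9689.)

I ≈ 0.104 mA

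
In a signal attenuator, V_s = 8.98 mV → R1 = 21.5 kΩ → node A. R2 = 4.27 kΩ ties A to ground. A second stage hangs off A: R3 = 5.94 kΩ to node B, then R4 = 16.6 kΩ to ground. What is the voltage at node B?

V_B ≈ 0.946 mV

The second stage (R3 + R4 = 22.54 kΩ) loads node A in parallel with R2.
R2 ‖ (R3+R4) = 3.590 kΩ.
V_A = 8.98 × 3.590/(21.5 + 3.590) = 1.285 mV.
Then the unloaded second divider: V_B = V_A × R4/(R3+R4) = 1.285 × 0.7365 = 0.9463 mV.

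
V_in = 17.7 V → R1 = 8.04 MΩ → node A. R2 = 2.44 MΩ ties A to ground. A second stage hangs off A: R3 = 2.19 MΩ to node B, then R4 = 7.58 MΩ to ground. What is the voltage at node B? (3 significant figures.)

V_B ≈ 2.68 V

Looking into the second stage from A: R3 + R4 = 9.770 MΩ appears in parallel with R2.
R2 ‖ (R3+R4) = 1.952 MΩ.
So V_A = 17.7 × 0.1954 = 3.458 V.
Stage 2 is unloaded, so V_B = V_A · R4/(R3+R4) = 3.458 × 7.58/9.770 = 2.683 V.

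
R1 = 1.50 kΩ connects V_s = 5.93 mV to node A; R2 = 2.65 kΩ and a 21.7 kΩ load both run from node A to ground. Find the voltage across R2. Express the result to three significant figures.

V_out ≈ 3.63 mV

The load sits in parallel with R2, giving an effective lower resistance R2' = R2·R_L/(R2+R_L) = 2.362 kΩ.
Now apply the divider: V_out = 5.93 × 0.6116 = 3.627 mV.
(Unloaded it would be 3.79 mV; the load pulls it down.)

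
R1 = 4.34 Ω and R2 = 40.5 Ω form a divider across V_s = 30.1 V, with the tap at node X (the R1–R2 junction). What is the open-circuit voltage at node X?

Open-circuit (no load on X): V_th = V_s · R2/(R1 + R2) = 30.1 × 40.5/(4.340 + 40.5) = 27.19 V.

V_th ≈ 27.2 V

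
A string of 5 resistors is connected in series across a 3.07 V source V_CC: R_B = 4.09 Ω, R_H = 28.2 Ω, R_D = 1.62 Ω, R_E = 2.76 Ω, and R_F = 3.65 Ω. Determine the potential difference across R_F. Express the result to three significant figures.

Series total: ΣR = 4.09 + 28.2 + 1.62 + 2.76 + 3.65 = 40.32 Ω.
V = V_CC · R/ΣR = 3.07 × 0.09053 = 0.2779 V.

V ≈ 0.278 V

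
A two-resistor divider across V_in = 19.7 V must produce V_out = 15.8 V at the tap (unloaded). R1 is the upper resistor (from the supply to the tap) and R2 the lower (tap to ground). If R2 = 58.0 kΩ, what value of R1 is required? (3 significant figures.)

R1 ≈ 14.3 kΩ

Required fraction k = V_out/V_in = 0.8020.
So R1 = R2 · (V_in/V_out − 1) = 58.0 × (19.7/15.8 − 1) = 58.0 × 0.2468 = 14.32 kΩ.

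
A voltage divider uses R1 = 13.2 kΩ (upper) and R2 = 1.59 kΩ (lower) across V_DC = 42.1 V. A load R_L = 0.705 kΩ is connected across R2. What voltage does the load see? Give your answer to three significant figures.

R2 ‖ R_L = (1.59 × 0.705)/(1.59 + 0.705) = 0.4884 kΩ.
Now apply the divider: V_out = 42.1 × 0.03568 = 1.502 V.
(Unloaded it would be 4.53 V; the load pulls it down.)

V_out ≈ 1.50 V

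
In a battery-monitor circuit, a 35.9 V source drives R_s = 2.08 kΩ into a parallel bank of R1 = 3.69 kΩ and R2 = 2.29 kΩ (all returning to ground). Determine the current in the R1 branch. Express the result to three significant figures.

I ≈ 3.94 mA

Equivalent of the parallel group: R_p = 1.413 kΩ.
V_A = 35.9 × 1.413/3.493 = 14.52 V.
I(R1) = V_A / R1 = 14.52/3.69 = 3.936 mA.
(Check via current divider: I_total = 10.28 mA; share G_k/ΣG = 0.3829 → same result.)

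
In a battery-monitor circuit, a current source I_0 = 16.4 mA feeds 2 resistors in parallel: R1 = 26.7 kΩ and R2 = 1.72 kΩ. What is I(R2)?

Two-branch current divider: I_k = I_0 · R_other/(R_1 + R_2).
I(R2) = 16.4 × 26.7/(26.7 + 1.72) = 16.4 × 0.9395 = 15.41 mA.

I ≈ 15.4 mA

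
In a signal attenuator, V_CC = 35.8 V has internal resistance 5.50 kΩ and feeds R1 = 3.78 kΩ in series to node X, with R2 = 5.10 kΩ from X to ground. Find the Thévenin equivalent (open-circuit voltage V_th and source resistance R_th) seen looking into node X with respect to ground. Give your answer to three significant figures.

V_th ≈ 12.7 V, R_th ≈ 3.29 kΩ

R1' = 5.50 + 3.78 = 9.280 kΩ (source resistance + R1).
With X open, the divider is unloaded: V_th = 35.8 × 5.10/14.38 = 12.70 V.
Looking into X with the source shorted: R_th = R1'·R2/(R1'+R2) = 9.280 × 5.10/14.38 = 3.291 kΩ.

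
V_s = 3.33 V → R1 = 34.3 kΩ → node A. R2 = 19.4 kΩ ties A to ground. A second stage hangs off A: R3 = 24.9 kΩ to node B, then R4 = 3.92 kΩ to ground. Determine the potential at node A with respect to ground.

V_A ≈ 0.841 V

Node A sees R2 in parallel with the series input of stage 2, R3 + R4 = 28.82 kΩ.
Effective lower resistance at A: R2 ‖ 28.82 = 11.59 kΩ.
First divider: V_A = V_s · 11.59/(34.3 + 11.59) = 0.8413 V.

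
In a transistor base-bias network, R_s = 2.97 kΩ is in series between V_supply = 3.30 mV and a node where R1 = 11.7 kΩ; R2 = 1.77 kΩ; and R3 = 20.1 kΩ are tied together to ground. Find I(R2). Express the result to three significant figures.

Parallel bank: R_p = 1/(1/11.7 + 1/1.77 + 1/20.1) = 1.428 kΩ.
V_A = 3.30 × 1.428/4.398 = 1.072 mV.
I(R2) = V_A / R2 = 1.072/1.77 = 0.6054 µA.

I ≈ 0.605 µA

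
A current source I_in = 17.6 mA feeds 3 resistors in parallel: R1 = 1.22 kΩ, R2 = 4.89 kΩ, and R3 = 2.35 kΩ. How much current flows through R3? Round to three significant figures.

Total conductance ΣG = 1/1.22 + 1/4.89 + 1/2.35 = 1.450 (units of 1/kΩ).
By the current-divider rule, I = I_in · G_k/ΣG = 17.6 × 0.2935 = 5.166 mA.

I ≈ 5.17 mA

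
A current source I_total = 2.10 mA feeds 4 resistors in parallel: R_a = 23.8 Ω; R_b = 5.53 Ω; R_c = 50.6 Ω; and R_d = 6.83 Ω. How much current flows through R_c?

I ≈ 0.107 mA

Total conductance ΣG = 1/23.8 + 1/5.53 + 1/50.6 + 1/6.83 = 0.3890 (units of 1/Ω).
R_c takes the fraction G_k/ΣG = 0.01976/0.3890 = 0.05080, so I = 2.10 × 0.05080 = 0.1067 mA.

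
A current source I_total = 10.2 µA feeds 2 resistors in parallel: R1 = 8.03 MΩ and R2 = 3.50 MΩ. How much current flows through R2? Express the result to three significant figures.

I ≈ 7.10 µA

For two parallel branches, I_k = I_total · (other R)/(sum of R).
I(R2) = 10.2 × 8.03/(8.03 + 3.50) = 10.2 × 0.6964 = 7.104 µA.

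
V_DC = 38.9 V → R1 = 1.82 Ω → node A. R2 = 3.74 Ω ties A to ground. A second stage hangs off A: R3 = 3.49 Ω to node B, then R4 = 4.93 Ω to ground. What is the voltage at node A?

Looking into the second stage from A: R3 + R4 = 8.420 Ω appears in parallel with R2.
R2 ‖ (R3+R4) = 2.590 Ω.
First divider: V_A = V_DC · 2.590/(1.82 + 2.590) = 22.84 V.

V_A ≈ 22.8 V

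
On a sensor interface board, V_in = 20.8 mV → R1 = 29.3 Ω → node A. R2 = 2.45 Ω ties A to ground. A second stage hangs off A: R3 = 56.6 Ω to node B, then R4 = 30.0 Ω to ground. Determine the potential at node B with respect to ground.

V_B ≈ 0.542 mV

Looking into the second stage from A: R3 + R4 = 86.60 Ω appears in parallel with R2.
R2 ‖ (R3+R4) = 2.383 Ω.
So V_A = 20.8 × 0.07520 = 1.564 mV.
V_B = V_A × 0.3464 = 0.5419 mV.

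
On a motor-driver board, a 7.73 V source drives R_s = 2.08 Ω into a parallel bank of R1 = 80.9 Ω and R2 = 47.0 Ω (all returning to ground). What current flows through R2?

I ≈ 0.154 A

Equivalent of the parallel group: R_p = 29.73 Ω.
Node voltage V_A = V_CC · R_p/(R_s + R_p) = 7.73 × 0.9346 = 7.225 V.
Branch current I = V_A/R2 = 7.225/47.0 = 0.1537 A.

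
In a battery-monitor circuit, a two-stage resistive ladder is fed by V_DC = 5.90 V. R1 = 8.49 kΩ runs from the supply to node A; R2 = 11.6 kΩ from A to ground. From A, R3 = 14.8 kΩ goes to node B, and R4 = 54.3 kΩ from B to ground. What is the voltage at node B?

The second stage (R3 + R4 = 69.10 kΩ) loads node A in parallel with R2.
Effective lower resistance at A: R2 ‖ 69.10 = 9.933 kΩ.
V_A = 5.90 × 9.933/(8.49 + 9.933) = 3.181 V.
Stage 2 is unloaded, so V_B = V_A · R4/(R3+R4) = 3.181 × 54.3/69.10 = 2.500 V.

V_B ≈ 2.50 V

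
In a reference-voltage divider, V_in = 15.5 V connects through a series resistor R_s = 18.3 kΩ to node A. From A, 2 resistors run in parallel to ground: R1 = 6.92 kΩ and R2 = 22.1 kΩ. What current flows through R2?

I ≈ 0.157 mA

Equivalent of the parallel group: R_p = 5.270 kΩ.
Node voltage V_A = V_in · R_p/(R_s + R_p) = 15.5 × 0.2236 = 3.466 V.
Branch current I = V_A/R2 = 3.466/22.1 = 0.1568 mA.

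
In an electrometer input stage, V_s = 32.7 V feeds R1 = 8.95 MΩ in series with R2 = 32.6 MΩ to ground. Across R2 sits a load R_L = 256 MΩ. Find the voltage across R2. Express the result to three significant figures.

The load sits in parallel with R2, giving an effective lower resistance R2' = R2·R_L/(R2+R_L) = 28.92 MΩ.
Voltage divider with the loaded lower leg: V_out = 32.7 × 28.92/(8.95 + 28.92) = 32.7 × 0.7636 = 24.97 V.

V_out ≈ 25.0 V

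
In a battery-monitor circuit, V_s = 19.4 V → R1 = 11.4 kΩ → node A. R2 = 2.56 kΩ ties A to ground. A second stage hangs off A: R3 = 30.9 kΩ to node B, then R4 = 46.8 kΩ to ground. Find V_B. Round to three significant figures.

V_B ≈ 2.09 V

The second stage (R3 + R4 = 77.70 kΩ) loads node A in parallel with R2.
R2 ‖ (R3+R4) = 2.478 kΩ.
First divider: V_A = V_s · 2.478/(11.4 + 2.478) = 3.464 V.
Stage 2 is unloaded, so V_B = V_A · R4/(R3+R4) = 3.464 × 46.8/77.70 = 2.087 V.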